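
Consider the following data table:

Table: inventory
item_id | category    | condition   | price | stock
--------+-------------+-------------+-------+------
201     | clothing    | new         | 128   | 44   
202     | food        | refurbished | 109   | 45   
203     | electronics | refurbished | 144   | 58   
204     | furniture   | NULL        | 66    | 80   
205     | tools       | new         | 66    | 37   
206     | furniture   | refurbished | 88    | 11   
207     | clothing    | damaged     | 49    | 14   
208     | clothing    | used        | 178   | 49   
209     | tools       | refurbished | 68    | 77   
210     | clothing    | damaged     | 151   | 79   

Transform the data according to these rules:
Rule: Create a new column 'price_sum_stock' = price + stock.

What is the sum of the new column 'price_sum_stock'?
1541

Step 1: For each record, compute price + stock
Example calculations:
  128 + 44 = 172
  109 + 45 = 154
  144 + 58 = 202
  ...
Step 2: Sum all derived values
Step 3: Total = 1541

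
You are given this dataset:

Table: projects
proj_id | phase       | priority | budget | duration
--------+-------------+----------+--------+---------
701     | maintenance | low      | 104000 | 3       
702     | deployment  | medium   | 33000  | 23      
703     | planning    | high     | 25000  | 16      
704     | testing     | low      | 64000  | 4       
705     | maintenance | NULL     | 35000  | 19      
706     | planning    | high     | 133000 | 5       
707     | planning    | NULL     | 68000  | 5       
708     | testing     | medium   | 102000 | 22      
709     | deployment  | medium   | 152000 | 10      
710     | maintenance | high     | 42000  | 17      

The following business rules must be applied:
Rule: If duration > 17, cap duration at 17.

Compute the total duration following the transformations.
111

Step 1: 3 records have duration > 17
Step 2: These records originally summed to 64
Step 3: After capping: 3 × 17 = 51
Step 4: Unaffected records sum: 60
Step 5: Final sum = 51 + 60 = 111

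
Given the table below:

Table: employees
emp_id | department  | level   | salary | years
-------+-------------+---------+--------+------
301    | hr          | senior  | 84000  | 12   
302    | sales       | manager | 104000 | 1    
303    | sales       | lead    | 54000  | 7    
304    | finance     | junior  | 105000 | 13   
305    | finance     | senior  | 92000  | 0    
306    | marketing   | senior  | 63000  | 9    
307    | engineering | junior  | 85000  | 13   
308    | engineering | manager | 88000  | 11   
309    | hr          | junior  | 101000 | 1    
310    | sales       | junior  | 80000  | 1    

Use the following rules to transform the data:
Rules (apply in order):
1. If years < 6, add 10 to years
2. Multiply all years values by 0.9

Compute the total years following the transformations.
97.2

Step 1: Apply Rule 1 - Add 10 to records with years < 6
  - 4 records affected: 3 + (4 × 10) = 43
  - Unaffected records: 65
  - Sum after Rule 1: 108
Step 2: Apply Rule 2 - Multiply all by 0.9
  - 108 × 0.9 = 97.2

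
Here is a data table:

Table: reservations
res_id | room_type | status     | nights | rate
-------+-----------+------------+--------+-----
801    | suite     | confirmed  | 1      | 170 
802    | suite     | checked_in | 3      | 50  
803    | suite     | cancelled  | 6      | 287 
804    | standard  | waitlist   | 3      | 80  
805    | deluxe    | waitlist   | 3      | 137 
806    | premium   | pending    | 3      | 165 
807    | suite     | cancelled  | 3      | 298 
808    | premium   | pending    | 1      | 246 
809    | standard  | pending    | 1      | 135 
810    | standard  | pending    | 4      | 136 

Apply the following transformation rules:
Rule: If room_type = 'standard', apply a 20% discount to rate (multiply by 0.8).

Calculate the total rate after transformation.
1633.8

Step 1: Records with room_type = 'standard' have total rate = 351
Step 2: Apply multiplier: 351 × 0.8 = 280.8
Step 3: Other records total: 1353
Step 4: Final sum = 280.8 + 1353 = 1633.8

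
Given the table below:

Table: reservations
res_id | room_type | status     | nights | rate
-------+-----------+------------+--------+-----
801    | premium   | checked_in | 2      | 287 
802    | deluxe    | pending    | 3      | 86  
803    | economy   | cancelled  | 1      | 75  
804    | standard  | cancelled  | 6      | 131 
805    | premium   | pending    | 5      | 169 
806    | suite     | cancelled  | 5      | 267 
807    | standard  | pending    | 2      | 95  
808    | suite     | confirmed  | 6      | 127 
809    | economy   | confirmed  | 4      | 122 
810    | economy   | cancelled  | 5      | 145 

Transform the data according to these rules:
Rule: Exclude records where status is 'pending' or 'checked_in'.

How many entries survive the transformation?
6

Step 1: Count records to exclude
  - 3 (pending) + 1 (checked_in) = 4 records
Step 2: Total records: 10
Step 3: Remaining = 10 - 4 = 6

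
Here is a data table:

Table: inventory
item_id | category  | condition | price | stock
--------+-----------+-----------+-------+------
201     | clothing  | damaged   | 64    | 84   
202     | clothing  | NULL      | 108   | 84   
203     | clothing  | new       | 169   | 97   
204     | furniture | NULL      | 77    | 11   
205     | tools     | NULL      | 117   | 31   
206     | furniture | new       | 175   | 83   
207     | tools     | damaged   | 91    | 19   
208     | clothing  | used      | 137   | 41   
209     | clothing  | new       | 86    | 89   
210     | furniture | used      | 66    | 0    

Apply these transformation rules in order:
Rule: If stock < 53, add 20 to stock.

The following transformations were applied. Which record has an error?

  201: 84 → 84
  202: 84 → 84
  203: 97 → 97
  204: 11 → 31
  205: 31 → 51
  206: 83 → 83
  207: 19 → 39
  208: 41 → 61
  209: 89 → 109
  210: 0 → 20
Record 209 has an error. The correct transformed value should be 89, not 109.

Step 1: Check each record against the rule
Step 2: Record 209 has stock = 89
Step 3: Since 89 >= 53, the bonus should not have been applied
Step 4: Correct value = 89, but claimed value = 109
Conclusion: Record 209 has the error.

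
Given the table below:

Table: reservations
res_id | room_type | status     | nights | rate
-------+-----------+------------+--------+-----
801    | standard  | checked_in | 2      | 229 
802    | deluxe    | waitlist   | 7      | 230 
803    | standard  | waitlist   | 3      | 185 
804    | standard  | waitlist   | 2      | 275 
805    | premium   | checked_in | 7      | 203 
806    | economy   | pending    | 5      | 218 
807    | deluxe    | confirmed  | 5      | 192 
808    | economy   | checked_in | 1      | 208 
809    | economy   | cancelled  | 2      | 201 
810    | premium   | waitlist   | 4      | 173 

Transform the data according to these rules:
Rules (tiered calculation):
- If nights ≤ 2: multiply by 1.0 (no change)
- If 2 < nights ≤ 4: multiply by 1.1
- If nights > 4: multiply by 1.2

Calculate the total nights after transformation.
43.5

Step 1: Tier 1 (nights ≤ 2): 4 records, sum = 7 × 1.0 = 7.0
Step 2: Tier 2 (2 < nights ≤ 4): 2 records, sum = 7 × 1.1 = 7.7
Step 3: Tier 3 (nights > 4): 4 records, sum = 24 × 1.2 = 28.8
Step 4: Final sum = 7.0 + 7.7 + 28.8 = 43.5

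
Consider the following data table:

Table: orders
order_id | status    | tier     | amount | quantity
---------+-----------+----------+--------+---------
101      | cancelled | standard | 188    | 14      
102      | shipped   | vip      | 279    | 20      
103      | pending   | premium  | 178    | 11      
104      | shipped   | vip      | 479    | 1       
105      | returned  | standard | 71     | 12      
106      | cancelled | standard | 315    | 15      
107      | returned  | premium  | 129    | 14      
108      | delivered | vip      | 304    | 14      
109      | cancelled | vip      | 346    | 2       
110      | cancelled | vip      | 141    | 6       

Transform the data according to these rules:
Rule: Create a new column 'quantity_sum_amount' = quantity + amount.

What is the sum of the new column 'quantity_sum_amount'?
2539

Step 1: For each record, compute quantity + amount
Example calculations:
  14 + 188 = 202
  20 + 279 = 299
  11 + 178 = 189
  ...
Step 2: Sum all derived values
Step 3: Total = 2539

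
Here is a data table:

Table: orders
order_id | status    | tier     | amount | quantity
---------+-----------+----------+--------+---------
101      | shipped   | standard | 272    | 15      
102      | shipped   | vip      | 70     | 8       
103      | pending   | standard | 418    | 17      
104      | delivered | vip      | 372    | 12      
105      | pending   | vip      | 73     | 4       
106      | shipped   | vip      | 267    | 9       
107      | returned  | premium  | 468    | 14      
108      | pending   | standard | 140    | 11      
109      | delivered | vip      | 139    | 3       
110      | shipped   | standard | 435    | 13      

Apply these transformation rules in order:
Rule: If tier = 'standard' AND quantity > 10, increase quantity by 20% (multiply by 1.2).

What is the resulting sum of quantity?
117.2

Step 1: Find records where tier = 'standard' AND quantity > 10
Step 2: 4 records match, summing to 56
Step 3: After multiplier: 56 × 1.2 = 67.2
Step 4: Unaffected records sum: 50
Step 5: Final sum = 67.2 + 50 = 117.2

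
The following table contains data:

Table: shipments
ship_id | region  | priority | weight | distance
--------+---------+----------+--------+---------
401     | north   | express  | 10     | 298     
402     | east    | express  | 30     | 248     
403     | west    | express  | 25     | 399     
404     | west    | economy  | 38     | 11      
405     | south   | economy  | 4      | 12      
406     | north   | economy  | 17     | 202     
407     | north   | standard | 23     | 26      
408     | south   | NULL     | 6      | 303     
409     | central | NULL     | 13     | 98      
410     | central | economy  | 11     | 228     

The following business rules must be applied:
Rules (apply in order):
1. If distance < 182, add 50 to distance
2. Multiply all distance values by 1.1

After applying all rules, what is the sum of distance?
2227.5

Step 1: Apply Rule 1 - Add 50 to records with distance < 182
  - 4 records affected: 147 + (4 × 50) = 347
  - Unaffected records: 1678
  - Sum after Rule 1: 2025
Step 2: Apply Rule 2 - Multiply all by 1.1
  - 2025 × 1.1 = 2227.5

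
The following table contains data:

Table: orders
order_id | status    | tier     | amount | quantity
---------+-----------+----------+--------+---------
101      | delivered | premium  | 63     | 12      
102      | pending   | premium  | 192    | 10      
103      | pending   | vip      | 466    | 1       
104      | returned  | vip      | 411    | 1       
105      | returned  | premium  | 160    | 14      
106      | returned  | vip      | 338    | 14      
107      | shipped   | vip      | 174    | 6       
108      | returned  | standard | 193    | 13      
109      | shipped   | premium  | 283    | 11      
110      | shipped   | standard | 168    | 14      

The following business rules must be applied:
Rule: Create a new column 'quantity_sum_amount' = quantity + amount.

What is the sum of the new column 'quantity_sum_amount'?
2544

Step 1: For each record, compute quantity + amount
Example calculations:
  12 + 63 = 75
  10 + 192 = 202
  1 + 466 = 467
  ...
Step 2: Sum all derived values
Step 3: Total = 2544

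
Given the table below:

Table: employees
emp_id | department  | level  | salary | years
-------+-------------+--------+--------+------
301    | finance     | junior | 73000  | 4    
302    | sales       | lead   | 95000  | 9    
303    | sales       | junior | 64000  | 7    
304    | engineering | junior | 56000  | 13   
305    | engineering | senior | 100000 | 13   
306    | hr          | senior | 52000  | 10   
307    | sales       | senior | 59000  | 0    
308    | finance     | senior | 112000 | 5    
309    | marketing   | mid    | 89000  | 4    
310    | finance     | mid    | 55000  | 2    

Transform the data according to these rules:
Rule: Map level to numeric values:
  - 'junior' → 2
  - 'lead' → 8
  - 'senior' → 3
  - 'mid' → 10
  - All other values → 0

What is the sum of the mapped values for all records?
46

Step 1: Apply mapping to each record
Step 2: Count by status:
  'junior': 3 records × 2 = 6
  'lead': 1 records × 8 = 8
  'senior': 4 records × 3 = 12
  'mid': 2 records × 10 = 20
Step 3: Sum all mapped values = 46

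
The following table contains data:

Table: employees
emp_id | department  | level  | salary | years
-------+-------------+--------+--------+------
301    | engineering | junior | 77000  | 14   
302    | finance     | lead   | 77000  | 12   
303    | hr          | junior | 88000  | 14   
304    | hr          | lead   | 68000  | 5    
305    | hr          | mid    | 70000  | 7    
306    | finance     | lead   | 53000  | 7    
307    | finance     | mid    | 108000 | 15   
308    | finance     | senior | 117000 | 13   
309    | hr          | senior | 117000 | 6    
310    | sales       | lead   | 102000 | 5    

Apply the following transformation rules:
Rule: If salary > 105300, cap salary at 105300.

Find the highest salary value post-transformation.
105300

Step 1: Original maximum salary = 117000
Step 2: Apply cap at 105300
Step 3: 3 records had salary > 105300 and were capped
Step 4: Maximum after transformation = 105300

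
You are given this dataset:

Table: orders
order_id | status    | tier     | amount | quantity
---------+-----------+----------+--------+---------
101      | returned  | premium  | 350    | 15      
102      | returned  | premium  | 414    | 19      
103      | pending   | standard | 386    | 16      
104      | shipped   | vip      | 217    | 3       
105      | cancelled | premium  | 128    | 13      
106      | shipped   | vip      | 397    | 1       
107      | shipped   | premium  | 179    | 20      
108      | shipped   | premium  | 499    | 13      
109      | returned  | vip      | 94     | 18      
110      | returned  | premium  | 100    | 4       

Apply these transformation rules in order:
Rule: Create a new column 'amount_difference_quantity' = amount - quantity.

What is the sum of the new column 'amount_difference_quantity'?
2642

Step 1: For each record, compute amount - quantity
Example calculations:
  350 - 15 = 335
  414 - 19 = 395
  386 - 16 = 370
  ...
Step 2: Sum all derived values
Step 3: Total = 2642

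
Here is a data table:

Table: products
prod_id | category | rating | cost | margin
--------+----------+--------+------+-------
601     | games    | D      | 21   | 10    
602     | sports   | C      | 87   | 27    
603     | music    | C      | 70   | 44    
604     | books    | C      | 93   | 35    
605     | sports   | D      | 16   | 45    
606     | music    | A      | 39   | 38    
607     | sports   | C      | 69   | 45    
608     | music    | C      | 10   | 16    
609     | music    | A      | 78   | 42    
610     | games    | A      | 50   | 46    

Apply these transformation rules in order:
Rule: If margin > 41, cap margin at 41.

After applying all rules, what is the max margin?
41

Step 1: Original maximum margin = 46
Step 2: Apply cap at 41
Step 3: 5 records had margin > 41 and were capped
Step 4: Maximum after transformation = 41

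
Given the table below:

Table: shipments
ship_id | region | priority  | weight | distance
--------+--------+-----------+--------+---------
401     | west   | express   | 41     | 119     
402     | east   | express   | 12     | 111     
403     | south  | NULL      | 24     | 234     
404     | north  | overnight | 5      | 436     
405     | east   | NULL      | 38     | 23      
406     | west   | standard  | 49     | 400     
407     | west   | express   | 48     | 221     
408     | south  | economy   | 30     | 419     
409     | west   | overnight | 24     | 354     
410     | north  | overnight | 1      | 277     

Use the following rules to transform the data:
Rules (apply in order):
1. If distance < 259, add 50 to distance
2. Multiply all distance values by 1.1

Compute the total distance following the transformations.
3128.4

Step 1: Apply Rule 1 - Add 50 to records with distance < 259
  - 5 records affected: 708 + (5 × 50) = 958
  - Unaffected records: 1886
  - Sum after Rule 1: 2844
Step 2: Apply Rule 2 - Multiply all by 1.1
  - 2844 × 1.1 = 3128.4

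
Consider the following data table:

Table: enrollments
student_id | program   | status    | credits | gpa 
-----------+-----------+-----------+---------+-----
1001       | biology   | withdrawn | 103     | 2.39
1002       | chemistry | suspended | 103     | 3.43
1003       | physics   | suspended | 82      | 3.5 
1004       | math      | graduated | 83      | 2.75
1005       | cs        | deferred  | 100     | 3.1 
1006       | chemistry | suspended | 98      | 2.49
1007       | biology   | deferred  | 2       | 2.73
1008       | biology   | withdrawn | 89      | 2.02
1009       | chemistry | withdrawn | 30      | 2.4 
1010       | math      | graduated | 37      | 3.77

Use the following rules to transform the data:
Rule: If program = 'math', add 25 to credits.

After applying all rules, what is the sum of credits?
777

Step 1: Count records where program = 'math': 2
Step 2: Total bonus added: 2 × 25 = 50
Step 3: Original sum of credits: 727
Step 4: Final sum = 727 + 50 = 777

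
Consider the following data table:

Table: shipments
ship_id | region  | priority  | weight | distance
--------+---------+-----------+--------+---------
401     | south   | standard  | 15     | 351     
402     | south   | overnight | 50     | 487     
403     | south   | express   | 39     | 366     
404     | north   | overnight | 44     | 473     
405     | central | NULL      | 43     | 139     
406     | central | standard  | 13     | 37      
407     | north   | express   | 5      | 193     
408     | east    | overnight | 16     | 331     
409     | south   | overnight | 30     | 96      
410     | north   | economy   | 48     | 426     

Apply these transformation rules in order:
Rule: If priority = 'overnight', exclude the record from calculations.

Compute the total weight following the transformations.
163

Step 1: Identify records where priority = 'overnight'
Step 2: The excluded records sum to 140
Step 3: Original total weight = 303
Step 4: Remaining total = 303 - 140 = 163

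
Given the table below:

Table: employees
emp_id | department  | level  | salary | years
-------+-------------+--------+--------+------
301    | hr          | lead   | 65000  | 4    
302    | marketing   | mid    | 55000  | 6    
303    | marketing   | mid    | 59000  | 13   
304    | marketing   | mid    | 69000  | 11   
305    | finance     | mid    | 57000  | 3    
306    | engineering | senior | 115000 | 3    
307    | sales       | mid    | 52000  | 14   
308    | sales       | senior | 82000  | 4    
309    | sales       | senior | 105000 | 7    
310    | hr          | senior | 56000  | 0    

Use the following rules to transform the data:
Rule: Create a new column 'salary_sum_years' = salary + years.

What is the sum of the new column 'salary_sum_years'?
715065

Step 1: For each record, compute salary + years
Example calculations:
  65000 + 4 = 65004
  55000 + 6 = 55006
  59000 + 13 = 59013
  ...
Step 2: Sum all derived values
Step 3: Total = 715065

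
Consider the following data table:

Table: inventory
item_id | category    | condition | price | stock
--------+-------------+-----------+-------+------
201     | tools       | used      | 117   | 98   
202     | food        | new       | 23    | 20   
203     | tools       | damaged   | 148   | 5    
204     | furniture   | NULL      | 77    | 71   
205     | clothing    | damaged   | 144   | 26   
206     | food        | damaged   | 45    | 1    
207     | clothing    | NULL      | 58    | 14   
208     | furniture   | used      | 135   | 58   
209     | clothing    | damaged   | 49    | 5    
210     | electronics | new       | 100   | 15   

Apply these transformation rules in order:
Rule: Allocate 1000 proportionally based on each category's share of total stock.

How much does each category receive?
clothing: 143.77, electronics: 47.92, food: 67.09, furniture: 412.14, tools: 329.07

Step 1: Calculate total stock = 313
Step 2: Calculate each category's proportion:
  clothing: 45/313 = 14.38% → 143.77
  electronics: 15/313 = 4.79% → 47.92
  food: 21/313 = 6.71% → 67.09
  furniture: 129/313 = 41.21% → 412.14
  tools: 103/313 = 32.91% → 329.07
Step 3: Verify: sum of allocations ≈ 1000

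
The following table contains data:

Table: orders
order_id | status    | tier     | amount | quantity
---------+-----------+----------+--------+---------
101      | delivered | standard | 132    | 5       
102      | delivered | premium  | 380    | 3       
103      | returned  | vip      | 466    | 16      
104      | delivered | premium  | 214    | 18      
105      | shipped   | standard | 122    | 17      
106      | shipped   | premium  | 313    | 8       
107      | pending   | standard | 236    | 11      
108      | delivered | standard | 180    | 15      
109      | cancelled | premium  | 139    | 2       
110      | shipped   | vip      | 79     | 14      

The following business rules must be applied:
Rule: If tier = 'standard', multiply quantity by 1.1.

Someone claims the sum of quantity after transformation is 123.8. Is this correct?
No, the correct result is 113.8.

Step 1: Calculate the correct sum after transformation
Step 2: Apply multiplier 1.1 to records where tier = 'standard'
Step 3: Correct result = 113.8
Step 4: Claimed result = 123.8
Step 5: 113.8 ≠ 123.8
Conclusion: The claimed result is incorrect. The correct answer is 113.8.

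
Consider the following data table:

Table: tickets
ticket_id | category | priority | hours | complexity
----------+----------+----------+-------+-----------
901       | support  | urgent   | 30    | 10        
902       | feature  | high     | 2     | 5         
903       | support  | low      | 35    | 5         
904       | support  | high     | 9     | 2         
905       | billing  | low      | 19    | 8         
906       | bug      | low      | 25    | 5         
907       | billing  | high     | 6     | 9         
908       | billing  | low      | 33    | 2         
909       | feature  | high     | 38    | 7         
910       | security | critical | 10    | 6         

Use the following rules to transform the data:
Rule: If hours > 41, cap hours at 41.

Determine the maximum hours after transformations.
38

Step 1: Original maximum hours = 38
Step 2: Check cap of 41 against maximum
Step 3: No records exceed the cap (max 38 <= cap 41), so no capping applies
Step 4: Maximum after transformation = 38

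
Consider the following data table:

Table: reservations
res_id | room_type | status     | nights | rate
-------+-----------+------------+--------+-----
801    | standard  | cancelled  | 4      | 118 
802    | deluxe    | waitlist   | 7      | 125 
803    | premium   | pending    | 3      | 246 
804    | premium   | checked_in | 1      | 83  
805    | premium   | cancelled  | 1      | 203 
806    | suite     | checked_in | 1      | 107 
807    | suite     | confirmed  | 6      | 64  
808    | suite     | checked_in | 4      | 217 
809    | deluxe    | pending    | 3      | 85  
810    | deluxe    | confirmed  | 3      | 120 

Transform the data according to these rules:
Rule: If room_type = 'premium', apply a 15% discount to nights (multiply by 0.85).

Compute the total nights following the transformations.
32.25

Step 1: Records with room_type = 'premium' have total nights = 5
Step 2: Apply multiplier: 5 × 0.85 = 4.25
Step 3: Other records total: 28
Step 4: Final sum = 4.25 + 28 = 32.25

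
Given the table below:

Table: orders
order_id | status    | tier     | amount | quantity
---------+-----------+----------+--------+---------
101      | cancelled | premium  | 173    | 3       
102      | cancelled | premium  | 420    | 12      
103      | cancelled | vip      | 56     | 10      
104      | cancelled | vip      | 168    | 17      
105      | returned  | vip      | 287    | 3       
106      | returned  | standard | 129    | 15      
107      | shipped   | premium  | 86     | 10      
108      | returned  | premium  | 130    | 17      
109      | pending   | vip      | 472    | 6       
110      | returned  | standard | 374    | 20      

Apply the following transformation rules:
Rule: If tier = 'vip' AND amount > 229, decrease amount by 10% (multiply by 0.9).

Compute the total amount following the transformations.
2219.1

Step 1: Find records where tier = 'vip' AND amount > 229
Step 2: 2 records match, summing to 759
Step 3: After multiplier: 759 × 0.9 = 683.1
Step 4: Unaffected records sum: 1536
Step 5: Final sum = 683.1 + 1536 = 2219.1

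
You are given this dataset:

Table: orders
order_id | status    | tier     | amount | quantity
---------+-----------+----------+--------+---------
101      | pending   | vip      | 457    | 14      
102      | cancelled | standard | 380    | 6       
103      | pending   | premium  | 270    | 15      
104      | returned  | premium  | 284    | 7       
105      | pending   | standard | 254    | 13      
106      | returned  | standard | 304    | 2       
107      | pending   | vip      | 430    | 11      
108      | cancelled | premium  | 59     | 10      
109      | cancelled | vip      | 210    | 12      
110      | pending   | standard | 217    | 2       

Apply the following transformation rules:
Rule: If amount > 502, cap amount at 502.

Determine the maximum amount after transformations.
457

Step 1: Original maximum amount = 457
Step 2: Check cap of 502 against maximum
Step 3: No records exceed the cap (max 457 <= cap 502), so no capping applies
Step 4: Maximum after transformation = 457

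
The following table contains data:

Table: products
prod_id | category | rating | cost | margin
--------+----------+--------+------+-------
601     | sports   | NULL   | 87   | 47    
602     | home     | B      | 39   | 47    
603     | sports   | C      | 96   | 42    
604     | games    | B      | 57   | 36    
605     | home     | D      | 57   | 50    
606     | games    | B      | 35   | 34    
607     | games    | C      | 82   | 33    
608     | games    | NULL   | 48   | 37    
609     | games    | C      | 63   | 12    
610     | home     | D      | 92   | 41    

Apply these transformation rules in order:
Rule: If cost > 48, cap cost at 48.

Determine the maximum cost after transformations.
48

Step 1: Original maximum cost = 96
Step 2: Apply cap at 48
Step 3: 7 records had cost > 48 and were capped
Step 4: Maximum after transformation = 48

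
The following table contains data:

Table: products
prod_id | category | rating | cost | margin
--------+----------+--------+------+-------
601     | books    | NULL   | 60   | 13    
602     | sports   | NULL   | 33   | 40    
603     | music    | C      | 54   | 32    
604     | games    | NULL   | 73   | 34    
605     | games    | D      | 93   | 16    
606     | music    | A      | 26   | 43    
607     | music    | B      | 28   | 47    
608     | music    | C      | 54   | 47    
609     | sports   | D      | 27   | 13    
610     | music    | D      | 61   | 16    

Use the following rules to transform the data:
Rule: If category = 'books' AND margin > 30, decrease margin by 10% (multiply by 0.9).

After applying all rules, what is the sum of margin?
301

Step 1: Find records where category = 'books' AND margin > 30
Step 2: 0 records match, summing to 0
Step 3: After multiplier: 0 × 0.9 = 0.0
Step 4: Unaffected records sum: 301
Step 5: Final sum = 0.0 + 301 = 301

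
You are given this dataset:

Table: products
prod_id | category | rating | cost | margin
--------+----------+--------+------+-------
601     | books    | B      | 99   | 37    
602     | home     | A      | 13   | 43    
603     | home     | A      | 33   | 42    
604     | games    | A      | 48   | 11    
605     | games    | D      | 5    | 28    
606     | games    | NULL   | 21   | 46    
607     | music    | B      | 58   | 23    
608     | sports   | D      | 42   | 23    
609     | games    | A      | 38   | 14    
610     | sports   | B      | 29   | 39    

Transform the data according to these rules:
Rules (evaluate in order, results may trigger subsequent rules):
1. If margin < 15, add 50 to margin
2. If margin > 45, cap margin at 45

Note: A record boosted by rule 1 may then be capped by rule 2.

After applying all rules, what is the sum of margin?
370

Step 1: Apply rule 1 to records with margin < 15
  - 2 records get bonus of 50
  - Of these, 2 records then exceed 45 and get capped
Step 2: Apply rule 2 to records with margin > 45
  - 1 records (original) are capped
Step 3: Calculate final sum = 370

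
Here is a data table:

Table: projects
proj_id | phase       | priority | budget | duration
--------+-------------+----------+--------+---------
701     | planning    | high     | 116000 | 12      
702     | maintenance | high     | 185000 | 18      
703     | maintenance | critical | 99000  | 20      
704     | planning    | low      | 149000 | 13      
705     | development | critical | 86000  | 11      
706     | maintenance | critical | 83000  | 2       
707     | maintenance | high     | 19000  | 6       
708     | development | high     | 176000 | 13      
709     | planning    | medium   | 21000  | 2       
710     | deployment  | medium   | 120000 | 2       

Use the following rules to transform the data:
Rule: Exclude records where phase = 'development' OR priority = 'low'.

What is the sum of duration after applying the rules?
62

Step 1: Find records where phase = 'development' OR priority = 'low'
Step 2: 3 records match, summing to 37
Step 3: Original sum: 99
Step 4: Remaining sum = 99 - 37 = 62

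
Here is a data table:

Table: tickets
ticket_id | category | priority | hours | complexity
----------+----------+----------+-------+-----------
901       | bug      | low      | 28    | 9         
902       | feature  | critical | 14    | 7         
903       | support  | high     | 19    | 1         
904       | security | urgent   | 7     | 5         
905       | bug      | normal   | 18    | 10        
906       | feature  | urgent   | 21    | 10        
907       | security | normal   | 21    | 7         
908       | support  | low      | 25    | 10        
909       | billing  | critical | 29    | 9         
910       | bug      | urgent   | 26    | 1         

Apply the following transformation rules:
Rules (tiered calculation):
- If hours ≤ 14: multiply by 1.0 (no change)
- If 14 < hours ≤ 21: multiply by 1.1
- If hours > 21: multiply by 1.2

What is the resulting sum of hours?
237.5

Step 1: Tier 1 (hours ≤ 14): 2 records, sum = 21 × 1.0 = 21.0
Step 2: Tier 2 (14 < hours ≤ 21): 4 records, sum = 79 × 1.1 = 86.9
Step 3: Tier 3 (hours > 21): 4 records, sum = 108 × 1.2 = 129.6
Step 4: Final sum = 21.0 + 86.9 + 129.6 = 237.5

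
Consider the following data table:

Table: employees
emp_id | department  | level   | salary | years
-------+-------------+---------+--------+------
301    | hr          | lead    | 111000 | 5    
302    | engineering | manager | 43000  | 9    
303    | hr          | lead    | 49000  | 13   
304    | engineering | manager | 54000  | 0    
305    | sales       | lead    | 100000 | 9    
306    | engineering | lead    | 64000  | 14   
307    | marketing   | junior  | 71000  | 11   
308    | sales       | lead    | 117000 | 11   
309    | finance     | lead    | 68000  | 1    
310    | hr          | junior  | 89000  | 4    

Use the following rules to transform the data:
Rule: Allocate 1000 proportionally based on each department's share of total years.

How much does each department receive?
engineering: 298.7, finance: 12.99, hr: 285.71, marketing: 142.86, sales: 259.74

Step 1: Calculate total years = 77
Step 2: Calculate each department's proportion:
  engineering: 23/77 = 29.87% → 298.7
  finance: 1/77 = 1.30% → 12.99
  hr: 22/77 = 28.57% → 285.71
  marketing: 11/77 = 14.29% → 142.86
  sales: 20/77 = 25.97% → 259.74
Step 3: Verify: sum of allocations ≈ 1000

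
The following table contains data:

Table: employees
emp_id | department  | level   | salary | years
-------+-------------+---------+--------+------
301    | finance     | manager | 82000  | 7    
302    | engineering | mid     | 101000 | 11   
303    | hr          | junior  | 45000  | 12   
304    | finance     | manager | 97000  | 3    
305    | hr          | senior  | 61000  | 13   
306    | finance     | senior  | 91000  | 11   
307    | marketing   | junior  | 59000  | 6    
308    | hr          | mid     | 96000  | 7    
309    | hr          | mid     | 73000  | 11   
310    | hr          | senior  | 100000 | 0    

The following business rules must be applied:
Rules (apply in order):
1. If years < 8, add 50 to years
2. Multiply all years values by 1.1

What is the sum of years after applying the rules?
364.1

Step 1: Apply Rule 1 - Add 50 to records with years < 8
  - 5 records affected: 23 + (5 × 50) = 273
  - Unaffected records: 58
  - Sum after Rule 1: 331
Step 2: Apply Rule 2 - Multiply all by 1.1
  - 331 × 1.1 = 364.1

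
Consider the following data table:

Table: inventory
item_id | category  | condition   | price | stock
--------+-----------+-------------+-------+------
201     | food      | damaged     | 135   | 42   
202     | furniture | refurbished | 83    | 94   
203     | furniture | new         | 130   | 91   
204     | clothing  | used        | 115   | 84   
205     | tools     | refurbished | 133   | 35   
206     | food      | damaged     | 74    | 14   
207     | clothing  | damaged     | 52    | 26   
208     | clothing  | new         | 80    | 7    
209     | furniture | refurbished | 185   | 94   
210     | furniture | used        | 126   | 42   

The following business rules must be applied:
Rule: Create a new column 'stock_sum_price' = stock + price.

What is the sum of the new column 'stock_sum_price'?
1642

Step 1: For each record, compute stock + price
Example calculations:
  42 + 135 = 177
  94 + 83 = 177
  91 + 130 = 221
  ...
Step 2: Sum all derived values
Step 3: Total = 1642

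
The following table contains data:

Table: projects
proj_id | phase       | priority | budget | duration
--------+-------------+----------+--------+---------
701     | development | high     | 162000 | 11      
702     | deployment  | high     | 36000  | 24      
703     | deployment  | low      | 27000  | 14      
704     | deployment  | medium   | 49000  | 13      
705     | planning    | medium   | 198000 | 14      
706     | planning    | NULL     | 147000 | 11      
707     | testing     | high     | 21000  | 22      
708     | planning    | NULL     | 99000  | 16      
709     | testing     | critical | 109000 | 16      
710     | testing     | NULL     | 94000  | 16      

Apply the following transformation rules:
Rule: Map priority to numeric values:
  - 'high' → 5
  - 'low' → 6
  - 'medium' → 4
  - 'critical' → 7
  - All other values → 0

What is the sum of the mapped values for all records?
36

Step 1: Apply mapping to each record
Step 2: Count by status:
  'high': 3 records × 5 = 15
  'low': 1 records × 6 = 6
  'medium': 2 records × 4 = 8
  'critical': 1 records × 7 = 7
Step 3: Sum all mapped values = 36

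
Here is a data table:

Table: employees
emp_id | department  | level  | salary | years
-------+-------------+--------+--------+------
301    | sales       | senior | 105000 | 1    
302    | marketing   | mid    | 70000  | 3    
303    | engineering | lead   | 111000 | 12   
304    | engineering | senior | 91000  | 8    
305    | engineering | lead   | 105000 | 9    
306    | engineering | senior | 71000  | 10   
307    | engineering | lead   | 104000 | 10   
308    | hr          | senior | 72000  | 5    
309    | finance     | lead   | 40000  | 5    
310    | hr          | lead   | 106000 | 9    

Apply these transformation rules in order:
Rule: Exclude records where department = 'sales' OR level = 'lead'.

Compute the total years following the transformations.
26

Step 1: Find records where department = 'sales' OR level = 'lead'
Step 2: 6 records match, summing to 46
Step 3: Original sum: 72
Step 4: Remaining sum = 72 - 46 = 26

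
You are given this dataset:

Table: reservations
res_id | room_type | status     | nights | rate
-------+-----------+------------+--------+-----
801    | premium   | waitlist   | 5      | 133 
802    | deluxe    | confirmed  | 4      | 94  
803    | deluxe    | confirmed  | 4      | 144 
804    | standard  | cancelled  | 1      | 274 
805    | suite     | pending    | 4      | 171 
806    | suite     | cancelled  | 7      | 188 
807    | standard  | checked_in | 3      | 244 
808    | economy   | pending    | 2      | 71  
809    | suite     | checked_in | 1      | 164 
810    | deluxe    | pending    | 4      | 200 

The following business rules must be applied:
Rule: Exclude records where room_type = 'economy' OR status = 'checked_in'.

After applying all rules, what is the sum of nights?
29

Step 1: Find records where room_type = 'economy' OR status = 'checked_in'
Step 2: 3 records match, summing to 6
Step 3: Original sum: 35
Step 4: Remaining sum = 35 - 6 = 29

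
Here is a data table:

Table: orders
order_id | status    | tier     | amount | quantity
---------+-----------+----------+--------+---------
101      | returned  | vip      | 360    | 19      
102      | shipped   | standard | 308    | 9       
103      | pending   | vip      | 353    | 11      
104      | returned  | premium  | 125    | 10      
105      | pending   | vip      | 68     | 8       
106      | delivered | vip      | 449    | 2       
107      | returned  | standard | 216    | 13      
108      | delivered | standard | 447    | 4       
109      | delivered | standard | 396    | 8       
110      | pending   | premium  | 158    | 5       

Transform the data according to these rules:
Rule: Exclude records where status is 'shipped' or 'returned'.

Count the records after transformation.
6

Step 1: Count records to exclude
  - 1 (shipped) + 3 (returned) = 4 records
Step 2: Total records: 10
Step 3: Remaining = 10 - 4 = 6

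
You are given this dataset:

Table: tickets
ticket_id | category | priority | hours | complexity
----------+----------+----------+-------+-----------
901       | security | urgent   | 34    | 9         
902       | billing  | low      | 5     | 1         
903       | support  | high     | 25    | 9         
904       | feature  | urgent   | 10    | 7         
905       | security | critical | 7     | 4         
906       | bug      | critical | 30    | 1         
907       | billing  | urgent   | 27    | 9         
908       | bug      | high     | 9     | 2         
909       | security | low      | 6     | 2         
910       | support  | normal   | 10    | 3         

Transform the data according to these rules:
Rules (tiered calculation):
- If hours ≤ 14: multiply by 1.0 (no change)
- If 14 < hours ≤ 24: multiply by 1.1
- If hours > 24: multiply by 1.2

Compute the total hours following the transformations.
186.2

Step 1: Tier 1 (hours ≤ 14): 6 records, sum = 47 × 1.0 = 47.0
Step 2: Tier 2 (14 < hours ≤ 24): 0 records, sum = 0 × 1.1 = 0.0
Step 3: Tier 3 (hours > 24): 4 records, sum = 116 × 1.2 = 139.2
Step 4: Final sum = 47.0 + 0.0 + 139.2 = 186.2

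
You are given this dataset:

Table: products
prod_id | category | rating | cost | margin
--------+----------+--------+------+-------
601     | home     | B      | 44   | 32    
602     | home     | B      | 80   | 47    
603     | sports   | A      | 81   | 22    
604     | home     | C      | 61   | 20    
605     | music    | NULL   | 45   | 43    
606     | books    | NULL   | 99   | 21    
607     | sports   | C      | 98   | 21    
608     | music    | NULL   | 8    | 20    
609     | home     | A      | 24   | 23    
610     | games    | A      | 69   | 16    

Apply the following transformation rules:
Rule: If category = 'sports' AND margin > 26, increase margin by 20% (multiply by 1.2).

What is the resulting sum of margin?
265

Step 1: Find records where category = 'sports' AND margin > 26
Step 2: 0 records match, summing to 0
Step 3: After multiplier: 0 × 1.2 = 0.0
Step 4: Unaffected records sum: 265
Step 5: Final sum = 0.0 + 265 = 265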